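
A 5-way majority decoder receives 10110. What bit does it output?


Ones: 3 out of 5
Threshold: 3

1 (3/5 voted 1)


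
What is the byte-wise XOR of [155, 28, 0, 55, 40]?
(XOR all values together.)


XOR chain: 155 ^ 28 ^ 0 ^ 55 ^ 40 = 152

152


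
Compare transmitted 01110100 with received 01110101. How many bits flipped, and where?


XOR: 00000001

1 error(s) at position(s): 7


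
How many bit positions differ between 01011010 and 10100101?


XOR: 11111111
Count of 1s: 8

8


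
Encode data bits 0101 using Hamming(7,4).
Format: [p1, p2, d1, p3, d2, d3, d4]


Parity bits: p1=0, p2=1, p3=0

0100101


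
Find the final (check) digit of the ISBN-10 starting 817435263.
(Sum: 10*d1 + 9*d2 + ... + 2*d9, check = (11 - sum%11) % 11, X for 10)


Weighted sum: 248
248 mod 11 = 6

Check digit: 5


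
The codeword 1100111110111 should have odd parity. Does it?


Number of 1s: 10

No, parity error (10 ones)


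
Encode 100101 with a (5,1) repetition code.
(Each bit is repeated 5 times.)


Each bit -> 5 copies

111110000000000111110000011111


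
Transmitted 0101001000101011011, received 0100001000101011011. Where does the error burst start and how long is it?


XOR: 0001000000000000000

Burst at position 3, length 1


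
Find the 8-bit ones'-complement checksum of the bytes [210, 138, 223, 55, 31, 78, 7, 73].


Sum = 815 mod 256 = 47
Complement = 208

208


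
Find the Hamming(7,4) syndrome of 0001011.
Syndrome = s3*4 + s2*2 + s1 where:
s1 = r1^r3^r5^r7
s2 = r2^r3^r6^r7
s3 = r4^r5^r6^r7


s1=1, s2=0, s3=1

Syndrome = 5 (error at position 5)


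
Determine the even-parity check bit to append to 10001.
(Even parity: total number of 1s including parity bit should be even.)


Number of 1s in data: 2
Parity bit: 0

0


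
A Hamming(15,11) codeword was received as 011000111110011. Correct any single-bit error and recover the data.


Syndrome = 7: error at position 7

Data: 10001110011 (corrected bit 7)


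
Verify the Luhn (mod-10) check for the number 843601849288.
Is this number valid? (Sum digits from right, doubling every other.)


Luhn sum = 61
61 mod 10 = 1

Invalid (Luhn sum mod 10 = 1)


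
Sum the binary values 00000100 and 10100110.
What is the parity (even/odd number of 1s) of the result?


00000100 = 4
10100110 = 166
Sum = 170 = 10101010
1s count = 4

even parity (4 ones in 10101010)


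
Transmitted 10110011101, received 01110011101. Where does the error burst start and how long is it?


XOR: 11000000000

Burst at position 0, length 2


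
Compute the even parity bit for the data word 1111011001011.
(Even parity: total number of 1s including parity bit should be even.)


Number of 1s in data: 9
Parity bit: 1

1


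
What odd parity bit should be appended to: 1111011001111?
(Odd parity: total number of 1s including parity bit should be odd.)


Number of 1s in data: 10
Parity bit: 1

1


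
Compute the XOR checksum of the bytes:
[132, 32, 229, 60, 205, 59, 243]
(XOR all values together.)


XOR chain: 132 ^ 32 ^ 229 ^ 60 ^ 205 ^ 59 ^ 243 = 120

120


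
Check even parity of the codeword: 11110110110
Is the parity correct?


Number of 1s: 8

Yes, parity is correct (8 ones)


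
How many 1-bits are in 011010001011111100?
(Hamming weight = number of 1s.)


Counting 1s in 011010001011111100

10


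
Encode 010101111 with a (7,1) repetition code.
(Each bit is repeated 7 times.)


Each bit -> 7 copies

000000011111110000000111111100000001111111111111111111111111111


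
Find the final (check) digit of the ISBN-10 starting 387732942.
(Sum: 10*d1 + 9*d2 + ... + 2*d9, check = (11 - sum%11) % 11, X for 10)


Weighted sum: 287
287 mod 11 = 1

Check digit: X


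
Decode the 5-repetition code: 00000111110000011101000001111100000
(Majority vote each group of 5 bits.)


Groups: 00000, 11111, 00000, 11101, 00000, 11111, 00000
Majority votes: 0101010

0101010


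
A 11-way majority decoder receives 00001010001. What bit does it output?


Ones: 3 out of 11
Threshold: 6

0 (3/11 voted 1)


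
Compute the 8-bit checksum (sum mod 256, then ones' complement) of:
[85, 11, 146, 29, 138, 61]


Sum = 470 mod 256 = 214
Complement = 41

41


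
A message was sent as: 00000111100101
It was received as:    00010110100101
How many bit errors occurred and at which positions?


XOR: 00010001000000

2 error(s) at position(s): 3, 7


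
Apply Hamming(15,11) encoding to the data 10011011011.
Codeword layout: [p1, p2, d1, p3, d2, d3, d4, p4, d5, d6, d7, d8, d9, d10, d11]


Parity bits: p1=1, p2=1, p3=0, p4=1

111000111011011


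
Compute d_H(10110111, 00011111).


XOR: 10101000
Count of 1s: 3

3


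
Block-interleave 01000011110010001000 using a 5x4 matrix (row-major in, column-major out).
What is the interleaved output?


Matrix:
  0100
  0011
  1100
  1000
  1000
Read columns: 00111101000100001000

00111101000100001000


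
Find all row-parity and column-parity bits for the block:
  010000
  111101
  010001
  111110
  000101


Row parities: 11010
Column parities: 000111

Row P: 11010, Col P: 000111, Corner: 1


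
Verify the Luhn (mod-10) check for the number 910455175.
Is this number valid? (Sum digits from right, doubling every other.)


Luhn sum = 36
36 mod 10 = 6

Invalid (Luhn sum mod 10 = 6)


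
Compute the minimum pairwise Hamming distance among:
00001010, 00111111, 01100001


Comparing all pairs, minimum distance: 4
Can detect 3 errors, correct 1 errors

4


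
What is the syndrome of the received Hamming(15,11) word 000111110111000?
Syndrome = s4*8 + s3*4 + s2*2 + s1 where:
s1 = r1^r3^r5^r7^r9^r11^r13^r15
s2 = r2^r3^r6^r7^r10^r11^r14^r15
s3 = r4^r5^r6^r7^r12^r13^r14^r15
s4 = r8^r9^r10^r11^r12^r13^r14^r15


s1=1, s2=0, s3=1, s4=0

Syndrome = 5 (error at position 5)


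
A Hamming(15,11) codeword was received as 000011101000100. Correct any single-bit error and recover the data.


Syndrome = 0: no error detected

Data: 01111000100 (no errors)


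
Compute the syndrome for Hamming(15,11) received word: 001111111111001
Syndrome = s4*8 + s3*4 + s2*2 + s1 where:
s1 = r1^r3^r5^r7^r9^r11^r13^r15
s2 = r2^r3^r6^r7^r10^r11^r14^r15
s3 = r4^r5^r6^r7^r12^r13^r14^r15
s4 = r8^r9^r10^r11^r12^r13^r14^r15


s1=0, s2=0, s3=0, s4=0

Syndrome = 0 (no error)


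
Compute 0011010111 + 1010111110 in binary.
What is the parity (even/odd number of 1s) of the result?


0011010111 = 215
1010111110 = 702
Sum = 917 = 1110010101
1s count = 6

even parity (6 ones in 1110010101)


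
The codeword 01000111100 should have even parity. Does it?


Number of 1s: 5

No, parity error (5 ones)


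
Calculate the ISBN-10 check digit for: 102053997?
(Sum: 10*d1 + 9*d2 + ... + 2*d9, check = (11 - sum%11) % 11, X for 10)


Weighted sum: 148
148 mod 11 = 5

Check digit: 6


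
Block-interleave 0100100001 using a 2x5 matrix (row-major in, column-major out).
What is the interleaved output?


Matrix:
  01001
  00001
Read columns: 0010000011

0010000011


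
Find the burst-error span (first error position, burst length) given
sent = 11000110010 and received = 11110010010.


XOR: 00110100000

Burst at position 2, length 4


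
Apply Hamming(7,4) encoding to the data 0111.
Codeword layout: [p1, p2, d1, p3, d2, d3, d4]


Parity bits: p1=0, p2=0, p3=1

0001111


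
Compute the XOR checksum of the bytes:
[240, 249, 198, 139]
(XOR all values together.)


XOR chain: 240 ^ 249 ^ 198 ^ 139 = 68

68


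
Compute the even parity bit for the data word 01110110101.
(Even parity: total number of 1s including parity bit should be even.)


Number of 1s in data: 7
Parity bit: 1

1


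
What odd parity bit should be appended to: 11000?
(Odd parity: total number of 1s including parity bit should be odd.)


Number of 1s in data: 2
Parity bit: 1

1


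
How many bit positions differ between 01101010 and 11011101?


XOR: 10110111
Count of 1s: 6

6


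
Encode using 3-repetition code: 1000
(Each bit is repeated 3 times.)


Each bit -> 3 copies

111000000000


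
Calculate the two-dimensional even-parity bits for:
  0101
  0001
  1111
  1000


Row parities: 0101
Column parities: 0011

Row P: 0101, Col P: 0011, Corner: 0


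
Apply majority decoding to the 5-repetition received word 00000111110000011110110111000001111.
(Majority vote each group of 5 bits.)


Groups: 00000, 11111, 00000, 11110, 11011, 10000, 01111
Majority votes: 0101101

0101101


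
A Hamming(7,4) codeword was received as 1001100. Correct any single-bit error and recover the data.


Syndrome = 0: no error detected

Data: 0100 (no errors)


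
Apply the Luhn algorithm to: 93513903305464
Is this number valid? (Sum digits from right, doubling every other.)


Luhn sum = 50
50 mod 10 = 0

Valid (Luhn sum mod 10 = 0)


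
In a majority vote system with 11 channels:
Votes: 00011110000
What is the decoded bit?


Ones: 4 out of 11
Threshold: 6

0 (4/11 voted 1)


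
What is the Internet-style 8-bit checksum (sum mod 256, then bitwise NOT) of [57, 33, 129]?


Sum = 219 mod 256 = 219
Complement = 36

36


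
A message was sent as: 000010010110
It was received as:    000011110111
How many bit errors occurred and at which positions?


XOR: 000001100001

3 error(s) at position(s): 5, 6, 11


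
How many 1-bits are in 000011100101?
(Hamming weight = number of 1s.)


Counting 1s in 000011100101

5


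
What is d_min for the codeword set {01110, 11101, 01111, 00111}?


Comparing all pairs, minimum distance: 1
Can detect 0 errors, correct 0 errors

1


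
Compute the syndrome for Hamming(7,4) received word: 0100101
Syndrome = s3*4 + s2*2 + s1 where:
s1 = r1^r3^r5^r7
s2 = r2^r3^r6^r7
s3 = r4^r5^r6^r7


s1=0, s2=0, s3=0

Syndrome = 0 (no error)


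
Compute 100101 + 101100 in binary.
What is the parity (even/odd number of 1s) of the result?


100101 = 37
101100 = 44
Sum = 81 = 1010001
1s count = 3

odd parity (3 ones in 1010001)


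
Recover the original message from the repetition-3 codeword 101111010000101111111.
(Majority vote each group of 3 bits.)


Groups: 101, 111, 010, 000, 101, 111, 111
Majority votes: 1100111

1100111


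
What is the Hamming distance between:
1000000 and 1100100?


XOR: 0100100
Count of 1s: 2

2


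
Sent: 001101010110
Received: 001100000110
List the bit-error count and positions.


XOR: 000001010000

2 error(s) at position(s): 5, 7


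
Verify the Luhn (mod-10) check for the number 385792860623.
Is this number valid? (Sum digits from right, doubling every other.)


Luhn sum = 59
59 mod 10 = 9

Invalid (Luhn sum mod 10 = 9)


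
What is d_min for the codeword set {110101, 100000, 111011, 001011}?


Comparing all pairs, minimum distance: 2
Can detect 1 errors, correct 0 errors

2


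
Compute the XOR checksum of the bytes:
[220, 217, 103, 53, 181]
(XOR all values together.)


XOR chain: 220 ^ 217 ^ 103 ^ 53 ^ 181 = 226

226


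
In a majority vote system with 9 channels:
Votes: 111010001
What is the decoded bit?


Ones: 5 out of 9
Threshold: 5

1 (5/9 voted 1)


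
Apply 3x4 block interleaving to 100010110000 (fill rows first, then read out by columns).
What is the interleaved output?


Matrix:
  1000
  1011
  0000
Read columns: 110000010010

110000010010


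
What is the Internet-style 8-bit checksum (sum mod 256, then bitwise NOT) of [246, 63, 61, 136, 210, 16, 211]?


Sum = 943 mod 256 = 175
Complement = 80

80


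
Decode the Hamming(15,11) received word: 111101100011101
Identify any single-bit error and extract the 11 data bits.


Syndrome = 0: no error detected

Data: 10110011101 (no errors)


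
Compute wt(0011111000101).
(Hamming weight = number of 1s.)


Counting 1s in 0011111000101

7


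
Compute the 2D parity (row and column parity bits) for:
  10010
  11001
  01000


Row parities: 011
Column parities: 00011

Row P: 011, Col P: 00011, Corner: 0


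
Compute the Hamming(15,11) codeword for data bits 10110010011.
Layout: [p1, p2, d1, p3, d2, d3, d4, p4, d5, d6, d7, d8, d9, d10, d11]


Parity bits: p1=0, p2=0, p3=0, p4=1

001001110010011


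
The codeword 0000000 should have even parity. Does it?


Number of 1s: 0

Yes, parity is correct (0 ones)


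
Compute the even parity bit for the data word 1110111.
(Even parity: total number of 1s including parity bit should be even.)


Number of 1s in data: 6
Parity bit: 0

0


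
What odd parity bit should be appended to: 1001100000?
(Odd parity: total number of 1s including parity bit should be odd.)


Number of 1s in data: 3
Parity bit: 0

0


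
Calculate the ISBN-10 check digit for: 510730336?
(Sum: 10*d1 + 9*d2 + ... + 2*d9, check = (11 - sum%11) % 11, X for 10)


Weighted sum: 159
159 mod 11 = 5

Check digit: 6


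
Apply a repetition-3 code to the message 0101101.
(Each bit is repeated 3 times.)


Each bit -> 3 copies

000111000111111000111


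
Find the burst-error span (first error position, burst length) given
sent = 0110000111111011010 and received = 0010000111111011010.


XOR: 0100000000000000000

Burst at position 1, length 1


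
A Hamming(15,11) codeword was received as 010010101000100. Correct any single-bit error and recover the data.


Syndrome = 4: error at position 4

Data: 01011000100 (corrected bit 4)


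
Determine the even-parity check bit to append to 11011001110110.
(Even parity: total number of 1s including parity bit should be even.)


Number of 1s in data: 9
Parity bit: 1

1


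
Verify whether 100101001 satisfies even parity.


Number of 1s: 4

Yes, parity is correct (4 ones)


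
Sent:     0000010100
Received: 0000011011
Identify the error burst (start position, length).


XOR: 0000001111

Burst at position 6, length 4


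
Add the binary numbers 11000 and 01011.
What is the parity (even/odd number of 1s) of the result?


11000 = 24
01011 = 11
Sum = 35 = 100011
1s count = 3

odd parity (3 ones in 100011)


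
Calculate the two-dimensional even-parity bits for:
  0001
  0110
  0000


Row parities: 100
Column parities: 0111

Row P: 100, Col P: 0111, Corner: 1


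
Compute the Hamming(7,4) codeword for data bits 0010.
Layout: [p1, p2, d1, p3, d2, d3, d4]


Parity bits: p1=0, p2=1, p3=1

0101010


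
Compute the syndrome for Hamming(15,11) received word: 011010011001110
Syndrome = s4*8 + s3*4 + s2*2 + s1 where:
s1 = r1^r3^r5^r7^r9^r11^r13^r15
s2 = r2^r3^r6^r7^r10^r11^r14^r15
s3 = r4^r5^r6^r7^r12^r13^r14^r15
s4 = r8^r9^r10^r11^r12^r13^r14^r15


s1=0, s2=1, s3=0, s4=1

Syndrome = 10 (error at position 10)


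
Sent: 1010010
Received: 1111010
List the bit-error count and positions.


XOR: 0101000

2 error(s) at position(s): 1, 3


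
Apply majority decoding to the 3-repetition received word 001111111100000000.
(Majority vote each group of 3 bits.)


Groups: 001, 111, 111, 100, 000, 000
Majority votes: 011000

011000


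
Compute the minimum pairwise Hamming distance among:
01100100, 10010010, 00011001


Comparing all pairs, minimum distance: 4
Can detect 3 errors, correct 1 errors

4


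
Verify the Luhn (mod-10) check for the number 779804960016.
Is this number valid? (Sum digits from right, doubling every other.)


Luhn sum = 56
56 mod 10 = 6

Invalid (Luhn sum mod 10 = 6)


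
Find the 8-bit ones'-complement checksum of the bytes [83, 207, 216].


Sum = 506 mod 256 = 250
Complement = 5

5


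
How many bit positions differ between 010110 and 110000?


XOR: 100110
Count of 1s: 3

3


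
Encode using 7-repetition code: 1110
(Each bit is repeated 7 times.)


Each bit -> 7 copies

1111111111111111111110000000


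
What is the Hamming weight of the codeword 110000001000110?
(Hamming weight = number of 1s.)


Counting 1s in 110000001000110

5


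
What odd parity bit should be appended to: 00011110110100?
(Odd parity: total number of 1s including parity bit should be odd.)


Number of 1s in data: 7
Parity bit: 0

0


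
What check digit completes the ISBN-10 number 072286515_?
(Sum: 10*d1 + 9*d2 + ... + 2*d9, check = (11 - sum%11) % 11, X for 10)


Weighted sum: 204
204 mod 11 = 6

Check digit: 5


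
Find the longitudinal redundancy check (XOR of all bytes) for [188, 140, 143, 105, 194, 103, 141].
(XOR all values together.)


XOR chain: 188 ^ 140 ^ 143 ^ 105 ^ 194 ^ 103 ^ 141 = 254

254


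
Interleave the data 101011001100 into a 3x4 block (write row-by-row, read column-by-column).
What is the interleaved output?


Matrix:
  1010
  1100
  1100
Read columns: 111011100000

111011100000


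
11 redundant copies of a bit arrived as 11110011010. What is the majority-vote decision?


Ones: 7 out of 11
Threshold: 6

1 (7/11 voted 1)


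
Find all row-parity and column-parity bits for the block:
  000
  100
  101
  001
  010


Row parities: 01011
Column parities: 010

Row P: 01011, Col P: 010, Corner: 1


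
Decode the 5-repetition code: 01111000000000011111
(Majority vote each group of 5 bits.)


Groups: 01111, 00000, 00000, 11111
Majority votes: 1001

1001


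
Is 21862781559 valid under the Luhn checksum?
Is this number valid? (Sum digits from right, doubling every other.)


Luhn sum = 47
47 mod 10 = 7

Invalid (Luhn sum mod 10 = 7)


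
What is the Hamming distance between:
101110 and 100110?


XOR: 001000
Count of 1s: 1

1


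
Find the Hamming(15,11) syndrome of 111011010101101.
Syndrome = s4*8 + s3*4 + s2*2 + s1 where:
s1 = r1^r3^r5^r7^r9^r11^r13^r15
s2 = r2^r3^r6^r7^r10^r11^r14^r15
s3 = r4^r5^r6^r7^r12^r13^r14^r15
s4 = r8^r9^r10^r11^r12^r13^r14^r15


s1=1, s2=1, s3=1, s4=1

Syndrome = 15 (error at position 15)


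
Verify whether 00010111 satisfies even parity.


Number of 1s: 4

Yes, parity is correct (4 ones)


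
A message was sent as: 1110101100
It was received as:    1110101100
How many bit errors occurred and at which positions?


XOR: 0000000000

0 errors (received matches sent)


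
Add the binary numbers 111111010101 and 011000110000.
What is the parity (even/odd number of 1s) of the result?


111111010101 = 4053
011000110000 = 1584
Sum = 5637 = 1011000000101
1s count = 5

odd parity (5 ones in 1011000000101)


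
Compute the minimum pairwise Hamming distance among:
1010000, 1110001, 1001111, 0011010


Comparing all pairs, minimum distance: 2
Can detect 1 errors, correct 0 errors

2


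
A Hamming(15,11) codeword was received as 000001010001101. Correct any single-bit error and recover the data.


Syndrome = 0: no error detected

Data: 00100001101 (no errors)


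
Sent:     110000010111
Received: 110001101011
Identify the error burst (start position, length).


XOR: 000001111100

Burst at position 5, length 5


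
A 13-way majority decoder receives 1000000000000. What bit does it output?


Ones: 1 out of 13
Threshold: 7

0 (1/13 voted 1)


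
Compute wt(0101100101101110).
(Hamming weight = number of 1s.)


Counting 1s in 0101100101101110

9


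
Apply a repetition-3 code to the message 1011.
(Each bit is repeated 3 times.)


Each bit -> 3 copies

111000111111


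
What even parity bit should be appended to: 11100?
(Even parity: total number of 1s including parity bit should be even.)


Number of 1s in data: 3
Parity bit: 1

1


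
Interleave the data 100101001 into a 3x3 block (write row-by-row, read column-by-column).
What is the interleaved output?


Matrix:
  100
  101
  001
Read columns: 110000011

110000011


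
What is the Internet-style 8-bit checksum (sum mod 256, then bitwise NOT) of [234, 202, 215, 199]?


Sum = 850 mod 256 = 82
Complement = 173

173


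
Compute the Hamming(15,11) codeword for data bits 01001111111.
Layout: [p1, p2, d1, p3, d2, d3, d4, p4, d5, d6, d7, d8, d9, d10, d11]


Parity bits: p1=1, p2=0, p3=1, p4=1

100110011111111


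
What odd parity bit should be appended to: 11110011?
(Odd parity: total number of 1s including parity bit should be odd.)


Number of 1s in data: 6
Parity bit: 1

1


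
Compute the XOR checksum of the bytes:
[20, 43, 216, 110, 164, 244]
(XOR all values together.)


XOR chain: 20 ^ 43 ^ 216 ^ 110 ^ 164 ^ 244 = 217

217


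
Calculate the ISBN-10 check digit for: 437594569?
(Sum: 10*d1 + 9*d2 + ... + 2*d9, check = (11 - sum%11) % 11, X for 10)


Weighted sum: 288
288 mod 11 = 2

Check digit: 9


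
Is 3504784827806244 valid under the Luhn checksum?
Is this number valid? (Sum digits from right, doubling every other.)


Luhn sum = 79
79 mod 10 = 9

Invalid (Luhn sum mod 10 = 9)


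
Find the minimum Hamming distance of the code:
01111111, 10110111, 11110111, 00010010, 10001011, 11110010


Comparing all pairs, minimum distance: 1
Can detect 0 errors, correct 0 errors

1


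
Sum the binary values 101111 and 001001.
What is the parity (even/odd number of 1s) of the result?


101111 = 47
001001 = 9
Sum = 56 = 111000
1s count = 3

odd parity (3 ones in 111000)


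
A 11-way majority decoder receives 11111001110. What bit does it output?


Ones: 8 out of 11
Threshold: 6

1 (8/11 voted 1)


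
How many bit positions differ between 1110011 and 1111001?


XOR: 0001010
Count of 1s: 2

2


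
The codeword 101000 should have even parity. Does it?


Number of 1s: 2

Yes, parity is correct (2 ones)


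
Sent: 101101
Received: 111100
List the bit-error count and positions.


XOR: 010001

2 error(s) at position(s): 1, 5


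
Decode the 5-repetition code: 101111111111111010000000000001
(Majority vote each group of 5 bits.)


Groups: 10111, 11111, 11111, 01000, 00000, 00001
Majority votes: 111000

111000


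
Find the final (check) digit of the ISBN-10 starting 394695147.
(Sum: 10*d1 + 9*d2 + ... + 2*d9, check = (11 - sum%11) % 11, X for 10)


Weighted sum: 294
294 mod 11 = 8

Check digit: 3


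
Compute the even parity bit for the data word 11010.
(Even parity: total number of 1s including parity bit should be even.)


Number of 1s in data: 3
Parity bit: 1

1


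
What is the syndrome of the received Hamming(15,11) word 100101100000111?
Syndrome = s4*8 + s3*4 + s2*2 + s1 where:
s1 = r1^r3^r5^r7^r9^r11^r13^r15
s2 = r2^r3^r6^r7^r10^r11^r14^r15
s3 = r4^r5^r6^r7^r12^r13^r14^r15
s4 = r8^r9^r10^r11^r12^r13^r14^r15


s1=0, s2=0, s3=0, s4=1

Syndrome = 8 (error at position 8)


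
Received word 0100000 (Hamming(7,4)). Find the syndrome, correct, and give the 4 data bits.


Syndrome = 2: error at position 2

Data: 0000 (corrected bit 2)


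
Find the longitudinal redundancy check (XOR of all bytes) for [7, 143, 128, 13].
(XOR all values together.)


XOR chain: 7 ^ 143 ^ 128 ^ 13 = 5

5


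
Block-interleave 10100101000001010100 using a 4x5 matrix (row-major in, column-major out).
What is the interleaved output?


Matrix:
  10100
  10100
  00010
  10100
Read columns: 11010000110100100000

11010000110100100000


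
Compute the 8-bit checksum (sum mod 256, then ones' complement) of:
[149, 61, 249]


Sum = 459 mod 256 = 203
Complement = 52

52


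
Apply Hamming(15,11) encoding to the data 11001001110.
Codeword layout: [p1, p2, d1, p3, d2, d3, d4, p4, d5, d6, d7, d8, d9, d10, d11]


Parity bits: p1=0, p2=0, p3=0, p4=0

001010001001110


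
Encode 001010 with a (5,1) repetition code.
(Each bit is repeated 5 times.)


Each bit -> 5 copies

000000000011111000001111100000


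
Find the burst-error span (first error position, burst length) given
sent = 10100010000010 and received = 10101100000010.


XOR: 00001110000000

Burst at position 4, length 3


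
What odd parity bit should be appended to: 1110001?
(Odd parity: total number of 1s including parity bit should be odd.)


Number of 1s in data: 4
Parity bit: 1

1


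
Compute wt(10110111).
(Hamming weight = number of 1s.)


Counting 1s in 10110111

6


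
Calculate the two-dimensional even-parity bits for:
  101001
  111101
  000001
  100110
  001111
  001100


Row parities: 111100
Column parities: 110000

Row P: 111100, Col P: 110000, Corner: 0


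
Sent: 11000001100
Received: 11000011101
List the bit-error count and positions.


XOR: 00000010001

2 error(s) at position(s): 6, 10


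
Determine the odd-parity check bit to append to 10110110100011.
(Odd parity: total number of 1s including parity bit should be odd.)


Number of 1s in data: 8
Parity bit: 1

1


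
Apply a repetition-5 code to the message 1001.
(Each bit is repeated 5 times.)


Each bit -> 5 copies

11111000000000011111


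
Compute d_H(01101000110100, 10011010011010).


XOR: 11110010101110
Count of 1s: 9

9


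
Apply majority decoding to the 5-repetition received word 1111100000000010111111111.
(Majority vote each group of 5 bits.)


Groups: 11111, 00000, 00001, 01111, 11111
Majority votes: 10011

10011


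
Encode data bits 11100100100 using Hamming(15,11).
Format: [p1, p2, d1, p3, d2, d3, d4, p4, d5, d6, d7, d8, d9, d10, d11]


Parity bits: p1=1, p2=1, p3=1, p4=0

111111000100100


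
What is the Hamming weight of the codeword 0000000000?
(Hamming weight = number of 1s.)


Counting 1s in 0000000000

0


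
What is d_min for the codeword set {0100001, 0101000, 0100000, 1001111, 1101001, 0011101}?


Comparing all pairs, minimum distance: 1
Can detect 0 errors, correct 0 errors

1


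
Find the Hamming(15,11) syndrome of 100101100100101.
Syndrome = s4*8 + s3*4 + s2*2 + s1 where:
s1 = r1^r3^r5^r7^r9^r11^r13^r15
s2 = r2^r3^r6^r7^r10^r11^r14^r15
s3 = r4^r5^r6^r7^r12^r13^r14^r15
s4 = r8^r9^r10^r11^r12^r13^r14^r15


s1=0, s2=0, s3=1, s4=1

Syndrome = 12 (error at position 12)


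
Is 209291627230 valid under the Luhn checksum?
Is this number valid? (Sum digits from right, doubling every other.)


Luhn sum = 43
43 mod 10 = 3

Invalid (Luhn sum mod 10 = 3)


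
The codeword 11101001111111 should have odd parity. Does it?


Number of 1s: 11

Yes, parity is correct (11 ones)


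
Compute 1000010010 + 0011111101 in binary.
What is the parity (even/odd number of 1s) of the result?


1000010010 = 530
0011111101 = 253
Sum = 783 = 1100001111
1s count = 6

even parity (6 ones in 1100001111)


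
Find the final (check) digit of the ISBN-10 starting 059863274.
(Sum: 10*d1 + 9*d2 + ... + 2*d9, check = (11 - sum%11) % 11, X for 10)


Weighted sum: 261
261 mod 11 = 8

Check digit: 3


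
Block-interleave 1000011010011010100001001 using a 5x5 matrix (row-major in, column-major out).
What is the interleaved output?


Matrix:
  10000
  11010
  01101
  01000
  01001
Read columns: 1100001111001000100000101

1100001111001000100000101


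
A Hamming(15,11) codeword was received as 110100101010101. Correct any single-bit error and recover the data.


Syndrome = 0: no error detected

Data: 00011010101 (no errors)


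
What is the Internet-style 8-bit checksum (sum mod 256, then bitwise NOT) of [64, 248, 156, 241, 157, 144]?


Sum = 1010 mod 256 = 242
Complement = 13

13


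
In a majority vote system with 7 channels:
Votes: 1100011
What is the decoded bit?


Ones: 4 out of 7
Threshold: 4

1 (4/7 voted 1)


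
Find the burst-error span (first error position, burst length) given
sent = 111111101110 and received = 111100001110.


XOR: 000011100000

Burst at position 4, length 3


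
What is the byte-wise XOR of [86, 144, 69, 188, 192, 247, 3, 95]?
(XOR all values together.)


XOR chain: 86 ^ 144 ^ 69 ^ 188 ^ 192 ^ 247 ^ 3 ^ 95 = 84

84


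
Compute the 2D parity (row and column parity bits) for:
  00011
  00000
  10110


Row parities: 001
Column parities: 10101

Row P: 001, Col P: 10101, Corner: 1


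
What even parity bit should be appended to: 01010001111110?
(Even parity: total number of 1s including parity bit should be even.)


Number of 1s in data: 8
Parity bit: 0

0


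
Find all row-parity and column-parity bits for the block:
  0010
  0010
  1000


Row parities: 111
Column parities: 1000

Row P: 111, Col P: 1000, Corner: 1


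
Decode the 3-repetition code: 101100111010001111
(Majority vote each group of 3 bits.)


Groups: 101, 100, 111, 010, 001, 111
Majority votes: 101001

101001


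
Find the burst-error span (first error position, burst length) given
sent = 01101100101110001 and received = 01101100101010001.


XOR: 00000000000100000

Burst at position 11, length 1


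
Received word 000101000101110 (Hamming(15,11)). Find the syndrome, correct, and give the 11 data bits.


Syndrome = 7: error at position 7

Data: 00110101110 (corrected bit 7)


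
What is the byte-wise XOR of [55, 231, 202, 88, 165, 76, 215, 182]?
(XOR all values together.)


XOR chain: 55 ^ 231 ^ 202 ^ 88 ^ 165 ^ 76 ^ 215 ^ 182 = 202

202


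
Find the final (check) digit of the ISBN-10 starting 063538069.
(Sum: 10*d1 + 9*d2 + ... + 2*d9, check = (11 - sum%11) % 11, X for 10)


Weighted sum: 207
207 mod 11 = 9

Check digit: 2


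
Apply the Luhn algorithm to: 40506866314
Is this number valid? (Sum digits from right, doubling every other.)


Luhn sum = 40
40 mod 10 = 0

Valid (Luhn sum mod 10 = 0)


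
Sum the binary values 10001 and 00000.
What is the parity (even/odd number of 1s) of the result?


10001 = 17
00000 = 0
Sum = 17 = 10001
1s count = 2

even parity (2 ones in 10001)


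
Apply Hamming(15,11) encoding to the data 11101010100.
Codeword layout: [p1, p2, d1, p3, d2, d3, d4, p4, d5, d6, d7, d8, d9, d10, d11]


Parity bits: p1=1, p2=1, p3=1, p4=1

111111011010100


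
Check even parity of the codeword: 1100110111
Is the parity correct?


Number of 1s: 7

No, parity error (7 ones)


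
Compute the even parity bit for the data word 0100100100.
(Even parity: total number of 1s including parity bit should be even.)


Number of 1s in data: 3
Parity bit: 1

1


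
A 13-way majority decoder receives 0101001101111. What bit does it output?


Ones: 8 out of 13
Threshold: 7

1 (8/13 voted 1)


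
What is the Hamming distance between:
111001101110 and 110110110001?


XOR: 001111011111
Count of 1s: 9

9


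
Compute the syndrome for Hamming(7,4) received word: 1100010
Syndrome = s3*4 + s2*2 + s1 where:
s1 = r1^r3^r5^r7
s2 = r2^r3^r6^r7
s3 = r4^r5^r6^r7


s1=1, s2=0, s3=1

Syndrome = 5 (error at position 5)


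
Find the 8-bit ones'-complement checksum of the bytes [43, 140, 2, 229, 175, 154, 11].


Sum = 754 mod 256 = 242
Complement = 13

13


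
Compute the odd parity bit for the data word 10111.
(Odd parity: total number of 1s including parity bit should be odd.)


Number of 1s in data: 4
Parity bit: 1

1


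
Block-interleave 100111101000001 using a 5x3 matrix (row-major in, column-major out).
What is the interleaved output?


Matrix:
  100
  111
  101
  000
  001
Read columns: 111000100001101

111000100001101


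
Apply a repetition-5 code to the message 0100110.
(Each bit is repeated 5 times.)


Each bit -> 5 copies

00000111110000000000111111111100000


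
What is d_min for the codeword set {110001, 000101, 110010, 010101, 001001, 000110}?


Comparing all pairs, minimum distance: 1
Can detect 0 errors, correct 0 errors

1


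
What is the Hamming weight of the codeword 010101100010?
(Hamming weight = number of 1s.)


Counting 1s in 010101100010

5


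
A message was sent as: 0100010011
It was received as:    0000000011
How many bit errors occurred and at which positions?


XOR: 0100010000

2 error(s) at position(s): 1, 5


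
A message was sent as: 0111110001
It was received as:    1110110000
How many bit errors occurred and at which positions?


XOR: 1001000001

3 error(s) at position(s): 0, 3, 9


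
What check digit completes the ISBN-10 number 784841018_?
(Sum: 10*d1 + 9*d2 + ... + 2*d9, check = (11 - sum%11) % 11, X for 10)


Weighted sum: 278
278 mod 11 = 3

Check digit: 8


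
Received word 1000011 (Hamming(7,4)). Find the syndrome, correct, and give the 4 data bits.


Syndrome = 0: no error detected

Data: 0011 (no errors)


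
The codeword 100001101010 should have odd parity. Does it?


Number of 1s: 5

Yes, parity is correct (5 ones)


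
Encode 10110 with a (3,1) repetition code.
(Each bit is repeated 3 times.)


Each bit -> 3 copies

111000111111000


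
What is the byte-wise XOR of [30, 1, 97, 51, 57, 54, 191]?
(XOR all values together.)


XOR chain: 30 ^ 1 ^ 97 ^ 51 ^ 57 ^ 54 ^ 191 = 253

253


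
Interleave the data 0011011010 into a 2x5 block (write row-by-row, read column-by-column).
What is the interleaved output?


Matrix:
  00110
  11010
Read columns: 0101101100

0101101100


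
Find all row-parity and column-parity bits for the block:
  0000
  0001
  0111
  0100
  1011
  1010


Row parities: 011110
Column parities: 0011

Row P: 011110, Col P: 0011, Corner: 0


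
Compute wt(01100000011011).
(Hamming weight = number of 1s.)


Counting 1s in 01100000011011

6


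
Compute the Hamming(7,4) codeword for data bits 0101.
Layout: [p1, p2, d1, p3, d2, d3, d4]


Parity bits: p1=0, p2=1, p3=0

0100101


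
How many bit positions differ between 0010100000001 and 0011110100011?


XOR: 0001010100010
Count of 1s: 4

4


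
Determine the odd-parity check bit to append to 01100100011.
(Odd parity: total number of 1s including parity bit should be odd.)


Number of 1s in data: 5
Parity bit: 0

0


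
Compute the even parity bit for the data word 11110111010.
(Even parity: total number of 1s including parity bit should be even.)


Number of 1s in data: 8
Parity bit: 0

0


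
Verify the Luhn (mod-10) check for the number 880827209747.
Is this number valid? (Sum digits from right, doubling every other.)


Luhn sum = 69
69 mod 10 = 9

Invalid (Luhn sum mod 10 = 9)


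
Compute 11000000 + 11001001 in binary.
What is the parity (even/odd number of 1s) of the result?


11000000 = 192
11001001 = 201
Sum = 393 = 110001001
1s count = 4

even parity (4 ones in 110001001)


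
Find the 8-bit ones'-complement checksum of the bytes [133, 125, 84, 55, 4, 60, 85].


Sum = 546 mod 256 = 34
Complement = 221

221


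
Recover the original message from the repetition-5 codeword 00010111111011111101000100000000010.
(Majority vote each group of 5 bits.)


Groups: 00010, 11111, 10111, 11101, 00010, 00000, 00010
Majority votes: 0111000

0111000


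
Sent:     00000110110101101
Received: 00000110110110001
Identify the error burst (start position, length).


XOR: 00000000000011100

Burst at position 12, length 3


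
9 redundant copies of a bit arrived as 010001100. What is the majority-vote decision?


Ones: 3 out of 9
Threshold: 5

0 (3/9 voted 1)


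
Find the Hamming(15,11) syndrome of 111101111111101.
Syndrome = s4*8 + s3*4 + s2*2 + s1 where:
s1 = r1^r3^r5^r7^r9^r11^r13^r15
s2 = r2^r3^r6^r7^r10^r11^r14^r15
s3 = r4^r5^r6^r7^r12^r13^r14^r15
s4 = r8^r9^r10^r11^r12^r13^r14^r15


s1=1, s2=1, s3=0, s4=1

Syndrome = 11 (error at position 11)


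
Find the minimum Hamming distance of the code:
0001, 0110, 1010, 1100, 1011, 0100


Comparing all pairs, minimum distance: 1
Can detect 0 errors, correct 0 errors

1


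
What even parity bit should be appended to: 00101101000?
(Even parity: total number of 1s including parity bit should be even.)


Number of 1s in data: 4
Parity bit: 0

0


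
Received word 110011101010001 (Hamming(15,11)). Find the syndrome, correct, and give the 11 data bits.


Syndrome = 10: error at position 10

Data: 01111110001 (corrected bit 10)


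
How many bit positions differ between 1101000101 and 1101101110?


XOR: 0000101011
Count of 1s: 4

4


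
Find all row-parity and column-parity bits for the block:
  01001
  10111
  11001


Row parities: 001
Column parities: 00111

Row P: 001, Col P: 00111, Corner: 1


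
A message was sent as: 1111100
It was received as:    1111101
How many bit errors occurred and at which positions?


XOR: 0000001

1 error(s) at position(s): 6


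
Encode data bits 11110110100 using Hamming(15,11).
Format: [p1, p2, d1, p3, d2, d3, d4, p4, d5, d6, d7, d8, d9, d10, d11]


Parity bits: p1=1, p2=1, p3=0, p4=1

111011110110100


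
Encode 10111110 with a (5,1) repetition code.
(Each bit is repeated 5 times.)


Each bit -> 5 copies

1111100000111111111111111111111111100000


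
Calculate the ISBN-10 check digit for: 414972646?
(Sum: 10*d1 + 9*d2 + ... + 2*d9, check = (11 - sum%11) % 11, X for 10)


Weighted sum: 244
244 mod 11 = 2

Check digit: 9


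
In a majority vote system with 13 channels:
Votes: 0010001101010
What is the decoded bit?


Ones: 5 out of 13
Threshold: 7

0 (5/13 voted 1)


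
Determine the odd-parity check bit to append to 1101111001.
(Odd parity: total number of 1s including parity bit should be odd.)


Number of 1s in data: 7
Parity bit: 0

0


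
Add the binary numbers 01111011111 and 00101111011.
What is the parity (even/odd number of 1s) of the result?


01111011111 = 991
00101111011 = 379
Sum = 1370 = 10101011010
1s count = 6

even parity (6 ones in 10101011010)


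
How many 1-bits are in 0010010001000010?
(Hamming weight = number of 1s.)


Counting 1s in 0010010001000010

4


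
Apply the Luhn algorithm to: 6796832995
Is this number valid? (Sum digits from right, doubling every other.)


Luhn sum = 62
62 mod 10 = 2

Invalid (Luhn sum mod 10 = 2)


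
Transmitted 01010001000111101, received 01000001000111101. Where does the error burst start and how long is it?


XOR: 00010000000000000

Burst at position 3, length 1


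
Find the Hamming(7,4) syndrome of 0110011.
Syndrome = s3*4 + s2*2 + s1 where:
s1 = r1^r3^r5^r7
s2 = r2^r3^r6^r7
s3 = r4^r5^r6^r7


s1=0, s2=0, s3=0

Syndrome = 0 (no error)


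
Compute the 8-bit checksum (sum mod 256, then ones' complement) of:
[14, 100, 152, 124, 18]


Sum = 408 mod 256 = 152
Complement = 103

103


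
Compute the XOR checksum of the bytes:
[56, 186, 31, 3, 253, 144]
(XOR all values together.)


XOR chain: 56 ^ 186 ^ 31 ^ 3 ^ 253 ^ 144 = 243

243


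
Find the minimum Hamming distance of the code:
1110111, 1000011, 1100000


Comparing all pairs, minimum distance: 3
Can detect 2 errors, correct 1 errors

3


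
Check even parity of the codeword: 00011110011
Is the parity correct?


Number of 1s: 6

Yes, parity is correct (6 ones)


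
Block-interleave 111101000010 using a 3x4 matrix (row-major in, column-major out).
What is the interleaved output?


Matrix:
  1111
  0100
  0010
Read columns: 100110101100

100110101100


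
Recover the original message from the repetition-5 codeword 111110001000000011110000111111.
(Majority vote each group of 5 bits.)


Groups: 11111, 00010, 00000, 01111, 00001, 11111
Majority votes: 100101

100101


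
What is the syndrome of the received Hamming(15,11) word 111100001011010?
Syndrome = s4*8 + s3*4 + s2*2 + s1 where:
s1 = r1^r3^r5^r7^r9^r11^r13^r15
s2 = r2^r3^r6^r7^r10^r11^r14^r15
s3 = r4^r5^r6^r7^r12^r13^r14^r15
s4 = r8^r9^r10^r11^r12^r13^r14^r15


s1=0, s2=0, s3=1, s4=0

Syndrome = 4 (error at position 4)


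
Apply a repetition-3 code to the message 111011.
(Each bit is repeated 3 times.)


Each bit -> 3 copies

111111111000111111


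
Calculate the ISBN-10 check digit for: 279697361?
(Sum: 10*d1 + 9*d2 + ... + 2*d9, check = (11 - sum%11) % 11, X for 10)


Weighted sum: 318
318 mod 11 = 10

Check digit: 1


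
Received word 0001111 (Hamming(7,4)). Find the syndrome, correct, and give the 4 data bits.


Syndrome = 0: no error detected

Data: 0111 (no errors)
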